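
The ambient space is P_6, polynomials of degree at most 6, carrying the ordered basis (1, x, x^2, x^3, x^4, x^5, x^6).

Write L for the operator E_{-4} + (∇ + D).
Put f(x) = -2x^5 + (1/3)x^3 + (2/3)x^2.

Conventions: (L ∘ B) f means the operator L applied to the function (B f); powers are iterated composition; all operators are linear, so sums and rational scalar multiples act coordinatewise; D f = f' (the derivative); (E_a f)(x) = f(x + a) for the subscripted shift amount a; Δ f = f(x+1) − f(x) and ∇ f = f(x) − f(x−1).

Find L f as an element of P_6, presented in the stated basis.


the result is g(x) = -2x^5 + 20x^4 - (899/3)x^3 + (3776/3)x^2 - (7613/3)x + 2035

E_{-4} f = -2x^5 + 40x^4 - (959/3)x^3 + (3830/3)x^2 - (7648/3)x + 6112/3
∇ f = -10x^4 + 20x^3 - 19x^2 + (31/3)x - 7/3
D f = -10x^4 + x^2 + (4/3)x
(∇ + D) f = -20x^4 + 20x^3 - 18x^2 + (35/3)x - 7/3
(E_{-4} + (∇ + D)) f = -2x^5 + 20x^4 - (899/3)x^3 + (3776/3)x^2 - (7613/3)x + 2035


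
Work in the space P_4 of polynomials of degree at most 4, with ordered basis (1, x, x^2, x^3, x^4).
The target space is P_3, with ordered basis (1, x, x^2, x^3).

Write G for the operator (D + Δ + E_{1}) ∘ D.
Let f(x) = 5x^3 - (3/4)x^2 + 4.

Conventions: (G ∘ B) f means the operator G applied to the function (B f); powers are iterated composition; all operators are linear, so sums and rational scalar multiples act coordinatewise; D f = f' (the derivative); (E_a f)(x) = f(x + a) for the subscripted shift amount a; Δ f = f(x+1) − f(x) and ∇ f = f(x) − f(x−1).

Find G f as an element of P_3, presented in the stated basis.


the image equals g(x) = 15x^2 + (177/2)x + 51/2

D f = 15x^2 - (3/2)x
D D f = 30x - 3/2
Δ D f = 30x + 27/2
E_{1} D f = 15x^2 + (57/2)x + 27/2
(D + Δ + E_{1}) D f = 15x^2 + (177/2)x + 51/2


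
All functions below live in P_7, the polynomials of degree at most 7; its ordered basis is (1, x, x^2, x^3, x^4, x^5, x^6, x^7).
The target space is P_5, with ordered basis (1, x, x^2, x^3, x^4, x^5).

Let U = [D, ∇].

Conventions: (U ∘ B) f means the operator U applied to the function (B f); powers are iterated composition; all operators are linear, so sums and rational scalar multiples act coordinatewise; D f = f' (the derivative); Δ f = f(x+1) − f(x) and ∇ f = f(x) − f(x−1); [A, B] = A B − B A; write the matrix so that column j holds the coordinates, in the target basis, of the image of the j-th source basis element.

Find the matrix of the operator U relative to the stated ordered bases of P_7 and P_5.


the matrix is [[0, 0, 0, 0, 0, 0, 0, 0]; [0, 0, 0, 0, 0, 0, 0, 0]; [0, 0, 0, 0, 0, 0, 0, 0]; [0, 0, 0, 0, 0, 0, 0, 0]; [0, 0, 0, 0, 0, 0, 0, 0]; [0, 0, 0, 0, 0, 0, 0, 0]] (rows listed top to bottom)

image of 1: 0
image of x: 0
image of x^2: 0
image of x^3: 0
image of x^4: 0
image of x^5: 0
image of x^6: 0
image of x^7: 0
each image's coordinates form column j of the matrix


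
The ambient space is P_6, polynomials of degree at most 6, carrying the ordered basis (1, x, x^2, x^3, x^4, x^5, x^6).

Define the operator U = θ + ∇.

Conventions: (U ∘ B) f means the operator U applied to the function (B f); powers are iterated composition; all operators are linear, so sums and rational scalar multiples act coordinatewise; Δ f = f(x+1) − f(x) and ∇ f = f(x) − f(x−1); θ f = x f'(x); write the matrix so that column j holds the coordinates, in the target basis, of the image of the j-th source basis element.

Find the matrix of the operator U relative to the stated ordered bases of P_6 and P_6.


the matrix is [[0, 1, -1, 1, -1, 1, -1]; [0, 1, 2, -3, 4, -5, 6]; [0, 0, 2, 3, -6, 10, -15]; [0, 0, 0, 3, 4, -10, 20]; [0, 0, 0, 0, 4, 5, -15]; [0, 0, 0, 0, 0, 5, 6]; [0, 0, 0, 0, 0, 0, 6]] (rows listed top to bottom)

image of 1: 0
image of x: x + 1
image of x^2: 2x^2 + 2x - 1
image of x^3: 3x^3 + 3x^2 - 3x + 1
image of x^4: 4x^4 + 4x^3 - 6x^2 + 4x - 1
image of x^5: 5x^5 + 5x^4 - 10x^3 + 10x^2 - 5x + 1
image of x^6: 6x^6 + 6x^5 - 15x^4 + 20x^3 - 15x^2 + 6x - 1
each image's coordinates form column j of the matrix


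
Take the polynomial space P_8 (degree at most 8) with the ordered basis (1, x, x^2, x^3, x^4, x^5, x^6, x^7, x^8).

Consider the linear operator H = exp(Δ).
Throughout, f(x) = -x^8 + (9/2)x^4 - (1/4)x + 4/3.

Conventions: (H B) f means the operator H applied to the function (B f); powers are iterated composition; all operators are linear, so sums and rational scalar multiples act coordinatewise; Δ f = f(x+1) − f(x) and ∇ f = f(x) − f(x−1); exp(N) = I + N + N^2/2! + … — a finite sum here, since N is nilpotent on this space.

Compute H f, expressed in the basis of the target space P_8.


order-1 term: -8x^7 - 28x^6 - 56x^5 - 70x^4 - 38x^3 - x^2 + 10x + 13/4
order-2 term: -28x^6 - 168x^5 - 490x^4 - 840x^3 - 841x^2 - 450x - 191/2
order-3 term: -56x^5 - 420x^4 - 1400x^3 - 2520x^2 - 2390x - 939
order-4 term: -70x^4 - 560x^3 - 1820x^2 - 2800x - 3393/2
order-5 term: -56x^3 - 420x^2 - 1120x - 1050
order-6 term: -28x^2 - 168x - 266
order-7 term: -8x - 28
order-8 term: -1
the series for exp(Δ) f terminates at order 8
exp(Δ) f = -x^8 - 8x^7 - 56x^6 - 280x^5 - (2091/2)x^4 - 2894x^3 - 5630x^2 - (27705/4)x - 48857/12

the image equals g(x) = -x^8 - 8x^7 - 56x^6 - 280x^5 - (2091/2)x^4 - 2894x^3 - 5630x^2 - (27705/4)x - 48857/12


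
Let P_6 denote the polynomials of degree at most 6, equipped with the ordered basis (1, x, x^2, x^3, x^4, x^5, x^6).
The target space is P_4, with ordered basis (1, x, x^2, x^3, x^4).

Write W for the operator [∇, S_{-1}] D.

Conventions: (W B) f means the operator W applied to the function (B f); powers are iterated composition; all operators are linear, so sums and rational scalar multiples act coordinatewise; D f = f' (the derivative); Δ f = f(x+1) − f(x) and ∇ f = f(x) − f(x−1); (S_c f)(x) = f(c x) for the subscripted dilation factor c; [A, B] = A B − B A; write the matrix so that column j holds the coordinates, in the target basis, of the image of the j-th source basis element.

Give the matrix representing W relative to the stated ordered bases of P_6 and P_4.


the matrix is [[0, 0, -4, 0, -8, 0, -12]; [0, 0, 0, 12, 0, 40, 0]; [0, 0, 0, 0, -24, 0, -120]; [0, 0, 0, 0, 0, 40, 0]; [0, 0, 0, 0, 0, 0, -60]] (rows listed top to bottom)

image of 1: 0
image of x: 0
image of x^2: -4
image of x^3: 12x
image of x^4: -24x^2 - 8
image of x^5: 40x^3 + 40x
image of x^6: -60x^4 - 120x^2 - 12
each image's coordinates form column j of the matrix


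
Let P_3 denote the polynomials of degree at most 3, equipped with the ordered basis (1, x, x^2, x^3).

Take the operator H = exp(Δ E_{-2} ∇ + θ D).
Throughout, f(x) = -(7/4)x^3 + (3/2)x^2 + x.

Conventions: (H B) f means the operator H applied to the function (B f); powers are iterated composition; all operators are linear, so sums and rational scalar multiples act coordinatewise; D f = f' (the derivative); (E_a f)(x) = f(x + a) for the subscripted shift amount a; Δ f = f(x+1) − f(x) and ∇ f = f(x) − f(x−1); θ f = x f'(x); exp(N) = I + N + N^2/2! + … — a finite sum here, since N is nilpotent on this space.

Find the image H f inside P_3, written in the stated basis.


order-1 term: -(21/2)x^2 - (15/2)x + 24
order-2 term: -(21/2)x - 21/2
the series for exp(Δ E_{-2} ∇ + θ D) f terminates at order 2
exp(Δ E_{-2} ∇ + θ D) f = -(7/4)x^3 - 9x^2 - 17x + 27/2

g(x) = -(7/4)x^3 - 9x^2 - 17x + 27/2


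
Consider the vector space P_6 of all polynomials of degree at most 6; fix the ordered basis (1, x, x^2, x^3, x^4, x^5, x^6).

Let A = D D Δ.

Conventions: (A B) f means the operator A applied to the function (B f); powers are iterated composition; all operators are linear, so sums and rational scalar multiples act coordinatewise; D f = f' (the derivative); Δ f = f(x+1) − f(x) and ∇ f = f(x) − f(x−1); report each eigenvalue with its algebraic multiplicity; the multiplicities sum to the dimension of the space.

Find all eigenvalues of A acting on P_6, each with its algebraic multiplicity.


image of 1: 0
image of x: 0
image of x^2: 0
image of x^3: 6
image of x^4: 24x + 12
image of x^5: 60x^2 + 60x + 20
image of x^6: 120x^3 + 180x^2 + 120x + 30
the matrix is upper triangular; its diagonal is (0, 0, 0, 0, 0, 0, 0)
for a triangular matrix the eigenvalues are the diagonal entries, with algebraic multiplicity their repetition count

λ = 0 (multiplicity 7)


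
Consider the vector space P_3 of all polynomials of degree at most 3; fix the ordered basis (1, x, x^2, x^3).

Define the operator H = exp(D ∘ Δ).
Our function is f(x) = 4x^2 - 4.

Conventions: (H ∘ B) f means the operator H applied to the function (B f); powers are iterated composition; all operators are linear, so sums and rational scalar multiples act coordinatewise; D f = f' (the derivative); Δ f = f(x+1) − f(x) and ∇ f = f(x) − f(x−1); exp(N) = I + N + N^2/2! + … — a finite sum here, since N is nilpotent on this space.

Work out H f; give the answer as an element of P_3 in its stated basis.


the image equals g(x) = 4x^2 + 4

order-1 term: 8
the series for exp(D ∘ Δ) f terminates at order 1
exp(D ∘ Δ) f = 4x^2 + 4


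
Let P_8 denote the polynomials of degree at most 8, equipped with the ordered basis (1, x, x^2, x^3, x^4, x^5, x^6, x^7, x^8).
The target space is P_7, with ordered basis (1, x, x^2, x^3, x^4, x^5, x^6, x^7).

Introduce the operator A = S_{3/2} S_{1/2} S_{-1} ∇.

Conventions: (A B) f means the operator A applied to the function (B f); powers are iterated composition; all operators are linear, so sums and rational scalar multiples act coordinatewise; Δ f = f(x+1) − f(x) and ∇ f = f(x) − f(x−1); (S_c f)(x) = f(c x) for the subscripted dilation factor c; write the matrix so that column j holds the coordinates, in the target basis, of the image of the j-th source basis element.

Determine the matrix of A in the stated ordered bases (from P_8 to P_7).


the matrix is [[0, 1, -1, 1, -1, 1, -1, 1, -1]; [0, 0, -3/2, 9/4, -3, 15/4, -9/2, 21/4, -6]; [0, 0, 0, 27/16, -27/8, 45/8, -135/16, 189/16, -63/4]; [0, 0, 0, 0, -27/16, 135/32, -135/16, 945/64, -189/8]; [0, 0, 0, 0, 0, 405/256, -1215/256, 2835/256, -2835/128]; [0, 0, 0, 0, 0, 0, -729/512, 5103/1024, -1701/128]; [0, 0, 0, 0, 0, 0, 0, 5103/4096, -5103/1024]; [0, 0, 0, 0, 0, 0, 0, 0, -2187/2048]] (rows listed top to bottom)

image of 1: 0
image of x: 1
image of x^2: -(3/2)x - 1
image of x^3: (27/16)x^2 + (9/4)x + 1
image of x^4: -(27/16)x^3 - (27/8)x^2 - 3x - 1
image of x^5: (405/256)x^4 + (135/32)x^3 + (45/8)x^2 + (15/4)x + 1
image of x^6: -(729/512)x^5 - (1215/256)x^4 - (135/16)x^3 - (135/16)x^2 - (9/2)x - 1
image of x^7: (5103/4096)x^6 + (5103/1024)x^5 + (2835/256)x^4 + (945/64)x^3 + (189/16)x^2 + (21/4)x + 1
image of x^8: -(2187/2048)x^7 - (5103/1024)x^6 - (1701/128)x^5 - (2835/128)x^4 - (189/8)x^3 - (63/4)x^2 - 6x - 1
each image's coordinates form column j of the matrix


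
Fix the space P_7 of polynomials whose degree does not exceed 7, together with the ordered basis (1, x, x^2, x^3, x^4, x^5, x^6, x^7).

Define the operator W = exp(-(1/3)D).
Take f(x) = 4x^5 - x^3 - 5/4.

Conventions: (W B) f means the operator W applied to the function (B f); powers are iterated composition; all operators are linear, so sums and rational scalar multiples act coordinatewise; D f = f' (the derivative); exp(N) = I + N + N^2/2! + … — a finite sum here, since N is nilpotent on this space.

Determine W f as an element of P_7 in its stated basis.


order-1 term: -(20/3)x^4 + x^2
order-2 term: (40/9)x^3 - (1/3)x
order-3 term: -(40/27)x^2 + 1/27
order-4 term: (20/81)x
order-5 term: -4/243
the series for exp(-(1/3)D) f terminates at order 5
exp(-(1/3)D) f = 4x^5 - (20/3)x^4 + (31/9)x^3 - (13/27)x^2 - (7/81)x - 1195/972

the image equals g(x) = 4x^5 - (20/3)x^4 + (31/9)x^3 - (13/27)x^2 - (7/81)x - 1195/972


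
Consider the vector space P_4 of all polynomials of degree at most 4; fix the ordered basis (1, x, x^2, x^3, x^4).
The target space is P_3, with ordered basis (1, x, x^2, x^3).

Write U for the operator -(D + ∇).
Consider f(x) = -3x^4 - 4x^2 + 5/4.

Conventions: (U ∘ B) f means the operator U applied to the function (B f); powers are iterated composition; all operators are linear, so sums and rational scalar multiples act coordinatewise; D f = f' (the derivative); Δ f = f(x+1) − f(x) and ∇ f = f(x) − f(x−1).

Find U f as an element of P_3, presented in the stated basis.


the image equals g(x) = 24x^3 - 18x^2 + 28x - 7

D f = -12x^3 - 8x
∇ f = -12x^3 + 18x^2 - 20x + 7
(D + ∇) f = -24x^3 + 18x^2 - 28x + 7
(-(D + ∇)) f = 24x^3 - 18x^2 + 28x - 7


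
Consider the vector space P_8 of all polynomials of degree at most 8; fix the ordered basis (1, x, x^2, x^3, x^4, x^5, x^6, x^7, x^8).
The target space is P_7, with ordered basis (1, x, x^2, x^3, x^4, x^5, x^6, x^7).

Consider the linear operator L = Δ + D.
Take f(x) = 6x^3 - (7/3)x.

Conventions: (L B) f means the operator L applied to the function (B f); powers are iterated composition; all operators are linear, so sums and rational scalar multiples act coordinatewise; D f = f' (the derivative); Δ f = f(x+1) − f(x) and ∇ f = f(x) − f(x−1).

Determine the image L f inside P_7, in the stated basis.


the result is g(x) = 36x^2 + 18x + 4/3

Δ f = 18x^2 + 18x + 11/3
D f = 18x^2 - 7/3
(Δ + D) f = 36x^2 + 18x + 4/3


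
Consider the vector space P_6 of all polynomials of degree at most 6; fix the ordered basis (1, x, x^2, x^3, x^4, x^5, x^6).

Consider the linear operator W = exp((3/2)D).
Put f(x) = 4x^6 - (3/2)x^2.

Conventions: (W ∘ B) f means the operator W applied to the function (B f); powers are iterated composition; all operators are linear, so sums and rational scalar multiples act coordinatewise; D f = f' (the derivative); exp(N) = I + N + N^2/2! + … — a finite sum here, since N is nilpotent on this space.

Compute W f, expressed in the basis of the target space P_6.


order-1 term: 36x^5 - (9/2)x
order-2 term: 135x^4 - 27/8
order-3 term: 270x^3
order-4 term: (1215/4)x^2
order-5 term: (729/4)x
order-6 term: 729/16
the series for exp((3/2)D) f terminates at order 6
exp((3/2)D) f = 4x^6 + 36x^5 + 135x^4 + 270x^3 + (1209/4)x^2 + (711/4)x + 675/16

the image equals g(x) = 4x^6 + 36x^5 + 135x^4 + 270x^3 + (1209/4)x^2 + (711/4)x + 675/16


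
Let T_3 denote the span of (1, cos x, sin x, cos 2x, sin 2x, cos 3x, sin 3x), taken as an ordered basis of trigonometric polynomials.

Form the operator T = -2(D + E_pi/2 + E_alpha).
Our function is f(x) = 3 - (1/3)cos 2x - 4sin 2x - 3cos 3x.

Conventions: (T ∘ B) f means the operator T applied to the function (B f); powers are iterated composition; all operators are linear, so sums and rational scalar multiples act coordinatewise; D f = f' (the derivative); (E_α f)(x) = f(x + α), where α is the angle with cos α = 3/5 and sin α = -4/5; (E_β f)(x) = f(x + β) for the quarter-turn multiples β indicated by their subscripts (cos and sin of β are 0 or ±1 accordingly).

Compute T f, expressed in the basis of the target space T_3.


D f = -8cos 2x + (2/3)sin 2x + 9sin 3x
E_pi/2 f = 3 + (1/3)cos 2x + 4sin 2x - 3sin 3x
E_alpha f = 3 + (59/15)cos 2x + (4/5)sin 2x + (351/125)cos 3x - (132/125)sin 3x
(D + E_pi/2 + E_alpha) f = 6 - (56/15)cos 2x + (82/15)sin 2x + (351/125)cos 3x + (618/125)sin 3x
(-2(D + E_pi/2 + E_alpha)) f = -12 + (112/15)cos 2x - (164/15)sin 2x - (702/125)cos 3x - (1236/125)sin 3x

the result is g(x) = -12 + (112/15)cos 2x - (164/15)sin 2x - (702/125)cos 3x - (1236/125)sin 3x


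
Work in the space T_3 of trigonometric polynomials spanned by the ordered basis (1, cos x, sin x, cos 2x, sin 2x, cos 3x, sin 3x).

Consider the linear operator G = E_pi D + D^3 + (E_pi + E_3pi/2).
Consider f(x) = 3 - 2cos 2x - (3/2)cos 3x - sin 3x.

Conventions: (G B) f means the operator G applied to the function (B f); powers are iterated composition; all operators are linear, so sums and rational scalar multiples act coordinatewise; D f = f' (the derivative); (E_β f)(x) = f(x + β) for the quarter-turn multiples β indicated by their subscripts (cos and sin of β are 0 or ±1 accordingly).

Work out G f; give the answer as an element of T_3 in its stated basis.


D f = 4sin 2x - 3cos 3x + (9/2)sin 3x
E_pi D f = 4sin 2x + 3cos 3x - (9/2)sin 3x
D f = 4sin 2x - 3cos 3x + (9/2)sin 3x
D D f = 8cos 2x + (27/2)cos 3x + 9sin 3x
D D D f = -16sin 2x + 27cos 3x - (81/2)sin 3x
E_pi f = 3 - 2cos 2x + (3/2)cos 3x + sin 3x
E_3pi/2 f = 3 + 2cos 2x - cos 3x + (3/2)sin 3x
(E_pi + E_3pi/2) f = 6 + (1/2)cos 3x + (5/2)sin 3x
(E_pi D + D^3 + (E_pi + E_3pi/2)) f = 6 - 12sin 2x + (61/2)cos 3x - (85/2)sin 3x

g(x) = 6 - 12sin 2x + (61/2)cos 3x - (85/2)sin 3x


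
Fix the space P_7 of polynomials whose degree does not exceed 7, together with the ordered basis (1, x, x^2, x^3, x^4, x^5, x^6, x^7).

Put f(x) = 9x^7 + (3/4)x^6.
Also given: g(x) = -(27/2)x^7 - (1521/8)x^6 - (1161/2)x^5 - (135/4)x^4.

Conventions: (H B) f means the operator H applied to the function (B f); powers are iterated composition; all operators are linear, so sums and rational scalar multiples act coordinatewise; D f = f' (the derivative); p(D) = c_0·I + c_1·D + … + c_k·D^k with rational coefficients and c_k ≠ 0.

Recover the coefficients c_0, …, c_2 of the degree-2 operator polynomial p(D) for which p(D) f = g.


c_0 = -3/2, c_1 = -3, c_2 = -3/2

D^0 f = 9x^7 + (3/4)x^6
D^1 f = 63x^6 + (9/2)x^5
D^2 f = 378x^5 + (45/2)x^4
matching coefficients of g against c_0 f + c_1 Df + … from the top degree down determines the c_i
solution: c_0 = -3/2, c_1 = -3, c_2 = -3/2


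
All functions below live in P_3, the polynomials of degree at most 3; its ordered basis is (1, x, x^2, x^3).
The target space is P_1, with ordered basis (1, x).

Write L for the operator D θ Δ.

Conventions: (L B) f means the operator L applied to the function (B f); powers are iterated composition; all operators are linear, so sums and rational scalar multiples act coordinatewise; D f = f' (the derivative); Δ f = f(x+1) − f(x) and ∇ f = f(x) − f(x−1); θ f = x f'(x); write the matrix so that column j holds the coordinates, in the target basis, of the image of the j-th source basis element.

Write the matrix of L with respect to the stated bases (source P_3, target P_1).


image of 1: 0
image of x: 0
image of x^2: 2
image of x^3: 12x + 3
each image's coordinates form column j of the matrix

the matrix is [[0, 0, 2, 3]; [0, 0, 0, 12]] (rows listed top to bottom)


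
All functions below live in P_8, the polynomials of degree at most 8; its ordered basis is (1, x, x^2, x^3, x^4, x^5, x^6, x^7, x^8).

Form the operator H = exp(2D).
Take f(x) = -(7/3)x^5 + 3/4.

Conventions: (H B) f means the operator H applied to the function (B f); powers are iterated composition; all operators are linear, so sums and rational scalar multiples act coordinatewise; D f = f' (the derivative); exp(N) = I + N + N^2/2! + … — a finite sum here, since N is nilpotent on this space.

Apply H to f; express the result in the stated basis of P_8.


the result is g(x) = -(7/3)x^5 - (70/3)x^4 - (280/3)x^3 - (560/3)x^2 - (560/3)x - 887/12

order-1 term: -(70/3)x^4
order-2 term: -(280/3)x^3
order-3 term: -(560/3)x^2
order-4 term: -(560/3)x
order-5 term: -224/3
the series for exp(2D) f terminates at order 5
exp(2D) f = -(7/3)x^5 - (70/3)x^4 - (280/3)x^3 - (560/3)x^2 - (560/3)x - 887/12


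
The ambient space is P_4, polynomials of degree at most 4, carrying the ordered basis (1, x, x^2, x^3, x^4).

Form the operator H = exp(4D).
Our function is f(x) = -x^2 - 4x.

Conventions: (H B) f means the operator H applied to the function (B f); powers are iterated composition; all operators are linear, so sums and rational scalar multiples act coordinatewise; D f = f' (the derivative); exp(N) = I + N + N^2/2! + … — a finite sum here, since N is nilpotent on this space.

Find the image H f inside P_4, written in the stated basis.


g(x) = -x^2 - 12x - 32

order-1 term: -8x - 16
order-2 term: -16
the series for exp(4D) f terminates at order 2
exp(4D) f = -x^2 - 12x - 32


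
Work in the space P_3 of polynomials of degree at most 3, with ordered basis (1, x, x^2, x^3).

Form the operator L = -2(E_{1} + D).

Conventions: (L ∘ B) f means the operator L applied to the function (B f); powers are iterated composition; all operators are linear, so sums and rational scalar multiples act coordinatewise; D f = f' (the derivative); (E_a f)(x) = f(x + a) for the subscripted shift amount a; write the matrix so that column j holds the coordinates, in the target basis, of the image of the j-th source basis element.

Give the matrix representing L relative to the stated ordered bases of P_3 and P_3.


image of 1: -2
image of x: -2x - 4
image of x^2: -2x^2 - 8x - 2
image of x^3: -2x^3 - 12x^2 - 6x - 2
each image's coordinates form column j of the matrix

the matrix is [[-2, -4, -2, -2]; [0, -2, -8, -6]; [0, 0, -2, -12]; [0, 0, 0, -2]] (rows listed top to bottom)


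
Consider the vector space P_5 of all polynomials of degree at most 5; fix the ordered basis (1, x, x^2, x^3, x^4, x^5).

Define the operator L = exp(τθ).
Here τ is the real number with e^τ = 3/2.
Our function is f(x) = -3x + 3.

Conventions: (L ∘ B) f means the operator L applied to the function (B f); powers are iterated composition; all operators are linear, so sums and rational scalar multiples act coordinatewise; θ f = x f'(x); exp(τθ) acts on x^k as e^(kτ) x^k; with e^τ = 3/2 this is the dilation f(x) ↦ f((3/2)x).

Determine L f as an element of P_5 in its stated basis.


g(x) = -(9/2)x + 3

exp(τθ) x^k = e^(kτ) x^k; with e^τ = 3/2 this sends x^k to (3/2)^k x^k
x ↦ 3/2 x
applying this coordinatewise to f: exp(τθ) f = -(9/2)x + 3


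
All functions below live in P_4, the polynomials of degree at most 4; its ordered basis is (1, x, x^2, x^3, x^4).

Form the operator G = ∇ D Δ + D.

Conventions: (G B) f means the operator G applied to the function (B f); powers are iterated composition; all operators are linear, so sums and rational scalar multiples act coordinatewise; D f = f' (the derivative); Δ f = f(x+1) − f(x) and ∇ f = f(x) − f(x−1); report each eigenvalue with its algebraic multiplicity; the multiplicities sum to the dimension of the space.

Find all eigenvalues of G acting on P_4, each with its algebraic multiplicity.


image of 1: 0
image of x: 1
image of x^2: 2x
image of x^3: 3x^2 + 6
image of x^4: 4x^3 + 24x
the matrix is upper triangular; its diagonal is (0, 0, 0, 0, 0)
for a triangular matrix the eigenvalues are the diagonal entries, with algebraic multiplicity their repetition count

λ = 0 (multiplicity 5)


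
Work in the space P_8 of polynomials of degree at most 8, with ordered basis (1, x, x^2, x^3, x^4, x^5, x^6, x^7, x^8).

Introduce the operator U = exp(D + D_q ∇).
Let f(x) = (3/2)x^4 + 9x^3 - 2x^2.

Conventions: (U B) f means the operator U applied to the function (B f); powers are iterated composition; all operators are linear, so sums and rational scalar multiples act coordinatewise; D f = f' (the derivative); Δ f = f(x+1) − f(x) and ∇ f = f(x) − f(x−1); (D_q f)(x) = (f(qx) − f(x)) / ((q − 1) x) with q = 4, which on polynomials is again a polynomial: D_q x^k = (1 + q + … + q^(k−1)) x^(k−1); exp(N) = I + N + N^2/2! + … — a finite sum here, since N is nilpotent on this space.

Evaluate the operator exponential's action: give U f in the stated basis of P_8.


g(x) = (3/2)x^4 + 15x^3 + 160x^2 + 290x + 471/2

order-1 term: 6x^3 + 153x^2 + 86x - 25
order-2 term: 9x^2 + 198x + 187
order-3 term: 6x + 72
order-4 term: 3/2
the series for exp(D + D_q ∇) f terminates at order 4
exp(D + D_q ∇) f = (3/2)x^4 + 15x^3 + 160x^2 + 290x + 471/2


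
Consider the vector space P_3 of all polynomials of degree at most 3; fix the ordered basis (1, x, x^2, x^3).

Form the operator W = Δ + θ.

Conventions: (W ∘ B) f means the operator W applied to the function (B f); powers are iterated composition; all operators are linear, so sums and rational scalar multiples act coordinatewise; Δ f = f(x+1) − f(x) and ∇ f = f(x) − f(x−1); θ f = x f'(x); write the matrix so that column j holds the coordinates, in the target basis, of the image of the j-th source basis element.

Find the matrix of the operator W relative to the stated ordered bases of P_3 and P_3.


image of 1: 0
image of x: x + 1
image of x^2: 2x^2 + 2x + 1
image of x^3: 3x^3 + 3x^2 + 3x + 1
each image's coordinates form column j of the matrix

the matrix is [[0, 1, 1, 1]; [0, 1, 2, 3]; [0, 0, 2, 3]; [0, 0, 0, 3]] (rows listed top to bottom)


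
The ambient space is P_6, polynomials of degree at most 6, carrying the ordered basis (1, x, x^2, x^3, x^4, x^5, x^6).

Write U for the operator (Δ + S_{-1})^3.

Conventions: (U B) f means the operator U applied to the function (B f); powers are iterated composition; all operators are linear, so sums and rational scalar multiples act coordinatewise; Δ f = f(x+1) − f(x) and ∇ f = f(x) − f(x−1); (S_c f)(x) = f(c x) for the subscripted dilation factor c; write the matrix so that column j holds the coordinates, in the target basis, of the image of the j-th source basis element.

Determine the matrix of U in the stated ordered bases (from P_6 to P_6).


image of 1: 1
image of x: -x + 1
image of x^2: x^2 + 2x + 5
image of x^3: -x^3 + 3x^2 + 3x + 7
image of x^4: x^4 + 4x^3 + 30x^2 + 28x + 65
image of x^5: -x^5 + 5x^4 + 10x^3 + 70x^2 + 65x + 151
image of x^6: x^6 + 6x^5 + 75x^4 + 140x^3 + 975x^2 + 906x + 665
each image's coordinates form column j of the matrix

the matrix is [[1, 1, 5, 7, 65, 151, 665]; [0, -1, 2, 3, 28, 65, 906]; [0, 0, 1, 3, 30, 70, 975]; [0, 0, 0, -1, 4, 10, 140]; [0, 0, 0, 0, 1, 5, 75]; [0, 0, 0, 0, 0, -1, 6]; [0, 0, 0, 0, 0, 0, 1]] (rows listed top to bottom)


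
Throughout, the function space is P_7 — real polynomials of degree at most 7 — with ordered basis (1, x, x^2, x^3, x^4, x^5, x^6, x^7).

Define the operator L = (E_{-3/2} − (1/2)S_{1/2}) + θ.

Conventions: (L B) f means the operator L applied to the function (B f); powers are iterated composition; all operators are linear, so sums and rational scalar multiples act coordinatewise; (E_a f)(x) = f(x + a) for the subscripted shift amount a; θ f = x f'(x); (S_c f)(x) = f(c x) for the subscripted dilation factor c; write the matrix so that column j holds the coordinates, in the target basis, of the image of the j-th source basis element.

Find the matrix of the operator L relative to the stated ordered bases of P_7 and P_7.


the matrix is [[1/2, -3/2, 9/4, -27/8, 81/16, -243/32, 729/64, -2187/128]; [0, 7/4, -3, 27/4, -27/2, 405/16, -729/16, 5103/64]; [0, 0, 23/8, -9/2, 27/2, -135/4, 1215/16, -5103/32]; [0, 0, 0, 63/16, -6, 45/2, -135/2, 2835/16]; [0, 0, 0, 0, 159/32, -15/2, 135/4, -945/8]; [0, 0, 0, 0, 0, 383/64, -9, 189/4]; [0, 0, 0, 0, 0, 0, 895/128, -21/2]; [0, 0, 0, 0, 0, 0, 0, 2047/256]] (rows listed top to bottom)

image of 1: 1/2
image of x: (7/4)x - 3/2
image of x^2: (23/8)x^2 - 3x + 9/4
image of x^3: (63/16)x^3 - (9/2)x^2 + (27/4)x - 27/8
image of x^4: (159/32)x^4 - 6x^3 + (27/2)x^2 - (27/2)x + 81/16
image of x^5: (383/64)x^5 - (15/2)x^4 + (45/2)x^3 - (135/4)x^2 + (405/16)x - 243/32
image of x^6: (895/128)x^6 - 9x^5 + (135/4)x^4 - (135/2)x^3 + (1215/16)x^2 - (729/16)x + 729/64
image of x^7: (2047/256)x^7 - (21/2)x^6 + (189/4)x^5 - (945/8)x^4 + (2835/16)x^3 - (5103/32)x^2 + (5103/64)x - 2187/128
each image's coordinates form column j of the matrix


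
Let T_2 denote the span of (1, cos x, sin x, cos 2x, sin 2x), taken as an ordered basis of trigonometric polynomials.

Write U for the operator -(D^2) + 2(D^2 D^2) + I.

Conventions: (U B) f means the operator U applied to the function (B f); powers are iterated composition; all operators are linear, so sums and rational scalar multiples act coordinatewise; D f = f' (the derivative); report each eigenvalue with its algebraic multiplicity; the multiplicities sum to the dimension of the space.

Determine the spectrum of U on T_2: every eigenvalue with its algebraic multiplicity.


λ = 1 (multiplicity 1), λ = 4 (multiplicity 2), λ = 37 (multiplicity 2)

image of 1: 1
image of cos x: 4cos x
image of sin x: 4sin x
image of cos 2x: 37cos 2x
image of sin 2x: 37sin 2x
the matrix is diagonal; its diagonal is (1, 4, 4, 37, 37)
for a triangular matrix the eigenvalues are the diagonal entries, with algebraic multiplicity their repetition count


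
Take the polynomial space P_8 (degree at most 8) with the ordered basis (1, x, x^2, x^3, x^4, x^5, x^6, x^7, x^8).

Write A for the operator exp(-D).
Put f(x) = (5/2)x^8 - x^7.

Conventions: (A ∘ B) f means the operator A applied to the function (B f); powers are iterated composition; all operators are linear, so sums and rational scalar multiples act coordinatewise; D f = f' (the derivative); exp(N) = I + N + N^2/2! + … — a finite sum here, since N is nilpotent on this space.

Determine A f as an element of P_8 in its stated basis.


g(x) = (5/2)x^8 - 21x^7 + 77x^6 - 161x^5 + 210x^4 - 175x^3 + 91x^2 - 27x + 7/2

order-1 term: -20x^7 + 7x^6
order-2 term: 70x^6 - 21x^5
order-3 term: -140x^5 + 35x^4
order-4 term: 175x^4 - 35x^3
order-5 term: -140x^3 + 21x^2
order-6 term: 70x^2 - 7x
order-7 term: -20x + 1
order-8 term: 5/2
the series for exp(-D) f terminates at order 8
exp(-D) f = (5/2)x^8 - 21x^7 + 77x^6 - 161x^5 + 210x^4 - 175x^3 + 91x^2 - 27x + 7/2


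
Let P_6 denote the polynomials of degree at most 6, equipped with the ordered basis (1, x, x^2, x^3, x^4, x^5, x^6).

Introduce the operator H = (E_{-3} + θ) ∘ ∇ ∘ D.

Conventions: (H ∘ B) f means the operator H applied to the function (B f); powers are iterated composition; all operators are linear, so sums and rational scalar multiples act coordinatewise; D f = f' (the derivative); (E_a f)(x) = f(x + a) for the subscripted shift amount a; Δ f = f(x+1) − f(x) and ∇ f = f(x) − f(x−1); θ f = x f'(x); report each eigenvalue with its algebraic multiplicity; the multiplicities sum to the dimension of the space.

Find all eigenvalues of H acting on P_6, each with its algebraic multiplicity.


λ = 0 (multiplicity 7)

image of 1: 0
image of x: 0
image of x^2: 2
image of x^3: 12x - 21
image of x^4: 36x^2 - 96x + 148
image of x^5: 80x^3 - 270x^2 + 760x - 875
image of x^6: 150x^4 - 600x^3 + 2340x^2 - 5280x + 4686
the matrix is upper triangular; its diagonal is (0, 0, 0, 0, 0, 0, 0)
for a triangular matrix the eigenvalues are the diagonal entries, with algebraic multiplicity their repetition count


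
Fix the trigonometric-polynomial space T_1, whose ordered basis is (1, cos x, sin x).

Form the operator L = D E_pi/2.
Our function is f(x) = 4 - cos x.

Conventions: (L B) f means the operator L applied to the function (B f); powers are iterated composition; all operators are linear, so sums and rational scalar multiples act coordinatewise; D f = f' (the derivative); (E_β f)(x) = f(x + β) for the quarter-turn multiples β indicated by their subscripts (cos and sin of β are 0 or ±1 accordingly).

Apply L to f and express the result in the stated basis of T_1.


the image equals g(x) = cos x

E_pi/2 f = 4 + sin x
D E_pi/2 f = cos x


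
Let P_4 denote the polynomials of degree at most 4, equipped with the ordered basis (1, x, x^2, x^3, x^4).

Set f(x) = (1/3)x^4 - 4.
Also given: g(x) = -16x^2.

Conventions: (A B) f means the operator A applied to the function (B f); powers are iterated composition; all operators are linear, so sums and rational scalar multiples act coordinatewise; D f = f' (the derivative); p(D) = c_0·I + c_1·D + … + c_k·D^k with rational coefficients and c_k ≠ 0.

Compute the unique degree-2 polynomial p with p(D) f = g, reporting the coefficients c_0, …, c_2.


c_0 = 0, c_1 = 0, c_2 = -4

D^0 f = (1/3)x^4 - 4
D^1 f = (4/3)x^3
D^2 f = 4x^2
matching coefficients of g against c_0 f + c_1 Df + … from the top degree down determines the c_i
solution: c_0 = 0, c_1 = 0, c_2 = -4


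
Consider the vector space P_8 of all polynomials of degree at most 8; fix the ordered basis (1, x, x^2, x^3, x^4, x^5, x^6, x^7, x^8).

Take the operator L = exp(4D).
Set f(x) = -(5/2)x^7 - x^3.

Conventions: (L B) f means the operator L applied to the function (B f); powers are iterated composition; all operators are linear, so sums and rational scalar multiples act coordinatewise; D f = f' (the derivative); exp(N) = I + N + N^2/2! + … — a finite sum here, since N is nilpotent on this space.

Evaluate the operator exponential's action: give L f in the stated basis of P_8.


the result is g(x) = -(5/2)x^7 - 70x^6 - 840x^5 - 5600x^4 - 22401x^3 - 53772x^2 - 71728x - 41024

order-1 term: -70x^6 - 12x^2
order-2 term: -840x^5 - 48x
order-3 term: -5600x^4 - 64
order-4 term: -22400x^3
order-5 term: -53760x^2
order-6 term: -71680x
order-7 term: -40960
the series for exp(4D) f terminates at order 7
exp(4D) f = -(5/2)x^7 - 70x^6 - 840x^5 - 5600x^4 - 22401x^3 - 53772x^2 - 71728x - 41024


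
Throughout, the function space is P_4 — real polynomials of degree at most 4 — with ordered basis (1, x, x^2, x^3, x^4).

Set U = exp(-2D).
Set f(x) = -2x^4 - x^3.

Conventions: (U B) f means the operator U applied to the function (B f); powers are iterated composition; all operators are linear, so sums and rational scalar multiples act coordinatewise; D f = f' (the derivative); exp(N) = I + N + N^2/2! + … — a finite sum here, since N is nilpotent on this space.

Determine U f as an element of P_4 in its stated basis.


order-1 term: 16x^3 + 6x^2
order-2 term: -48x^2 - 12x
order-3 term: 64x + 8
order-4 term: -32
the series for exp(-2D) f terminates at order 4
exp(-2D) f = -2x^4 + 15x^3 - 42x^2 + 52x - 24

the image equals g(x) = -2x^4 + 15x^3 - 42x^2 + 52x - 24


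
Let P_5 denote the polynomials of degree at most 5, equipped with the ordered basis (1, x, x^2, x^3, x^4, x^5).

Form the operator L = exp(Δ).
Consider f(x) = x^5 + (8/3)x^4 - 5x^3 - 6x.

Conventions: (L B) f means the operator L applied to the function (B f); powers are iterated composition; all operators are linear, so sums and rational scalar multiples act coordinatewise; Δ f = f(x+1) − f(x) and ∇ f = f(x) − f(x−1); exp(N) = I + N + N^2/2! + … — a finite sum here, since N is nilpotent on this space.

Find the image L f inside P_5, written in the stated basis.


g(x) = x^5 + (23/3)x^4 + (77/3)x^3 + 67x^2 + (277/3)x + 61

order-1 term: 5x^4 + (62/3)x^3 + 11x^2 + (2/3)x - 22/3
order-2 term: 10x^3 + 46x^2 + 52x + 56/3
order-3 term: 10x^2 + (122/3)x + 36
order-4 term: 5x + 38/3
order-5 term: 1
the series for exp(Δ) f terminates at order 5
exp(Δ) f = x^5 + (23/3)x^4 + (77/3)x^3 + 67x^2 + (277/3)x + 61


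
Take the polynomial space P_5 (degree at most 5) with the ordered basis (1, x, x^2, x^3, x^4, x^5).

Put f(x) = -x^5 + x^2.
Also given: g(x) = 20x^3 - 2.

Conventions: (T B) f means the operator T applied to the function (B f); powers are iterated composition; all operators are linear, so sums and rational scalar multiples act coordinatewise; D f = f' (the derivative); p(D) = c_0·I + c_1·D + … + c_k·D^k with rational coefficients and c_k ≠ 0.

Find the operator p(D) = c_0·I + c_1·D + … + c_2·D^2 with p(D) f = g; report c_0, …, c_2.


D^0 f = -x^5 + x^2
D^1 f = -5x^4 + 2x
D^2 f = -20x^3 + 2
matching coefficients of g against c_0 f + c_1 Df + … from the top degree down determines the c_i
solution: c_0 = 0, c_1 = 0, c_2 = -1

p(D) = -D^2, i.e. c_0 = 0, c_1 = 0, c_2 = -1


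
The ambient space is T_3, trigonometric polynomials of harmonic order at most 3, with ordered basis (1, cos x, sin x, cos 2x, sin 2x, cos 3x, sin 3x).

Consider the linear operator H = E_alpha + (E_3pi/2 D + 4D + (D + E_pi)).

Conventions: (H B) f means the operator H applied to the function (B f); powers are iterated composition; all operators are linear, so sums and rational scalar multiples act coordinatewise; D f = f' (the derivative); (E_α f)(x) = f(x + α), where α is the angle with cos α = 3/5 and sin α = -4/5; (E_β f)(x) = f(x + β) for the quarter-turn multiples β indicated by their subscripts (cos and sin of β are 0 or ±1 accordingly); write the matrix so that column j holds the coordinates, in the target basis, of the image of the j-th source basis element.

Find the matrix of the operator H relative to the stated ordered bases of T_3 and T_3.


the matrix is [[2, 0, 0, 0, 0, 0, 0]; [0, 3/5, 21/5, 0, 0, 0, 0]; [0, -21/5, 3/5, 0, 0, 0, 0]; [0, 0, 0, 18/25, 176/25, 0, 0]; [0, 0, 0, -176/25, 18/25, 0, 0]; [0, 0, 0, 0, 0, -617/125, 1831/125]; [0, 0, 0, 0, 0, -1831/125, -617/125]] (rows listed top to bottom)

image of 1: 2
image of cos x: (3/5)cos x - (21/5)sin x
image of sin x: (21/5)cos x + (3/5)sin x
image of cos 2x: (18/25)cos 2x - (176/25)sin 2x
image of sin 2x: (176/25)cos 2x + (18/25)sin 2x
image of cos 3x: -(617/125)cos 3x - (1831/125)sin 3x
image of sin 3x: (1831/125)cos 3x - (617/125)sin 3x
each image's coordinates form column j of the matrix


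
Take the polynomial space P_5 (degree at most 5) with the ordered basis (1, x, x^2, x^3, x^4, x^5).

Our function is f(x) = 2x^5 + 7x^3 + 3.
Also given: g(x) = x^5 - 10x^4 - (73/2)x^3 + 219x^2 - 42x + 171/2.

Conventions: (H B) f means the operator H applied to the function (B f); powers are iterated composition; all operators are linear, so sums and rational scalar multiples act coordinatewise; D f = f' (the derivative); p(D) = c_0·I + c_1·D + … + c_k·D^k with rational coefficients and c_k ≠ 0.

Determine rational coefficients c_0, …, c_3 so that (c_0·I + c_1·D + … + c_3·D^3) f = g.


D^0 f = 2x^5 + 7x^3 + 3
D^1 f = 10x^4 + 21x^2
D^2 f = 40x^3 + 42x
D^3 f = 120x^2 + 42
matching coefficients of g against c_0 f + c_1 Df + … from the top degree down determines the c_i
solution: c_0 = 1/2, c_1 = -1, c_2 = -1, c_3 = 2

c_0 = 1/2, c_1 = -1, c_2 = -1, c_3 = 2


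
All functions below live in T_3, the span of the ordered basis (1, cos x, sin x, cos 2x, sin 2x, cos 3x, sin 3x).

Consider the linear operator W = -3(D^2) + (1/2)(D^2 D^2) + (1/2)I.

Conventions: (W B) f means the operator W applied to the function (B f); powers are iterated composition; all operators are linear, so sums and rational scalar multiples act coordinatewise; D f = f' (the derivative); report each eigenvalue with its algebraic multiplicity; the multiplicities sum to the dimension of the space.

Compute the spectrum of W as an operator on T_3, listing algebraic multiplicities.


λ = 1/2 (multiplicity 1), λ = 4 (multiplicity 2), λ = 41/2 (multiplicity 2), λ = 68 (multiplicity 2)

image of 1: 1/2
image of cos x: 4cos x
image of sin x: 4sin x
image of cos 2x: (41/2)cos 2x
image of sin 2x: (41/2)sin 2x
image of cos 3x: 68cos 3x
image of sin 3x: 68sin 3x
the matrix is diagonal; its diagonal is (1/2, 4, 4, 41/2, 41/2, 68, 68)
for a triangular matrix the eigenvalues are the diagonal entries, with algebraic multiplicity their repetition count


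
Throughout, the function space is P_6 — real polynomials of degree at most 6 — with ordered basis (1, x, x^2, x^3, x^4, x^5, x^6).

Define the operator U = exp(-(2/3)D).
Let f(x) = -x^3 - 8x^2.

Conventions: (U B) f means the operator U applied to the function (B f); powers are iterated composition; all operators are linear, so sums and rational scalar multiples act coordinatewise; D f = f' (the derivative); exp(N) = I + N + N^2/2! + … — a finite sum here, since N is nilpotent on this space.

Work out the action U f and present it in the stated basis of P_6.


order-1 term: 2x^2 + (32/3)x
order-2 term: -(4/3)x - 32/9
order-3 term: 8/27
the series for exp(-(2/3)D) f terminates at order 3
exp(-(2/3)D) f = -x^3 - 6x^2 + (28/3)x - 88/27

the result is g(x) = -x^3 - 6x^2 + (28/3)x - 88/27


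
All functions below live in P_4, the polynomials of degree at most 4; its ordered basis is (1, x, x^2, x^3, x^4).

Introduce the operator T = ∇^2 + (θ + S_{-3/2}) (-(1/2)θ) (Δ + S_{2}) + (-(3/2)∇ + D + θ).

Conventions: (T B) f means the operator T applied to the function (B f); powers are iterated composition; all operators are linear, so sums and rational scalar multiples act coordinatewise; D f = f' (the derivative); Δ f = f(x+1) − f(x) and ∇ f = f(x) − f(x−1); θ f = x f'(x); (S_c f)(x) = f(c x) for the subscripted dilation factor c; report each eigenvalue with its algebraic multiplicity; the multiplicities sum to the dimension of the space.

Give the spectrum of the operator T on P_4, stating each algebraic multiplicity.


λ = -286 (multiplicity 1), λ = -15 (multiplicity 1), λ = 0 (multiplicity 1), λ = 3/2 (multiplicity 1), λ = 15/2 (multiplicity 1)

image of 1: 0
image of x: (3/2)x - 1/2
image of x^2: -15x^2 - (1/2)x + 7/2
image of x^3: (15/2)x^3 - (57/4)x^2 + (45/4)x - 15/2
image of x^4: -286x^4 + (1/4)x^3 - (9/2)x^2 - 29x + 31/2
the matrix is upper triangular; its diagonal is (0, 3/2, -15, 15/2, -286)
for a triangular matrix the eigenvalues are the diagonal entries, with algebraic multiplicity their repetition count
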